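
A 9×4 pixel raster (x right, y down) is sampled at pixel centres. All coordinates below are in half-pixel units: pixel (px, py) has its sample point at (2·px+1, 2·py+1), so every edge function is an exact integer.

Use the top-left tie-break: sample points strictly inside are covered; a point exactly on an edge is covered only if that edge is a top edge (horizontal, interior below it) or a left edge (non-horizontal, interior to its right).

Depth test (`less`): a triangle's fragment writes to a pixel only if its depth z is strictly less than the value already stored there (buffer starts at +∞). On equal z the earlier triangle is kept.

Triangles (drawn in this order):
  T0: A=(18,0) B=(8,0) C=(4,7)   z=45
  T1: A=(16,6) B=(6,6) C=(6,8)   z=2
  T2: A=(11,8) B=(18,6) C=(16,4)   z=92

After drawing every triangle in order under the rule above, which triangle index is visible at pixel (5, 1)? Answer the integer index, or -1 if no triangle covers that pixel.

T0:
  2·area = 70  (B↔C swapped to make it positive)
  edge (18, 0)→(4, 7): d=(-14,7) right/bottom  bias=-1
  edge (4, 7)→(8, 0): d=(4,-7) top-left  bias=+0
  edge (8, 0)→(18, 0): d=(10,0) top-left  bias=+0
    (4,0)@(9, 1): e=[49,11,10] → X
    (5,0)@(11, 1): e=[35,25,10] → X
    (6,0)@(13, 1): e=[21,39,10] → X
    (7,0)@(15, 1): e=[7,53,10] → X
    (8,0)@(17, 1): e=[-7,67,10] → .
    (3,1)@(7, 3): e=[35,5,30] → X
    (6,1)@(13, 3): e=[-7,47,30] → .
    (7,1)@(15, 3): e=[-21,61,30] → .
    (3,2)@(7, 5): e=[7,13,50] → X
    (4,2)@(9, 5): e=[-7,27,50] → .
    (5,2)@(11, 5): e=[-21,41,50] → .
    (3,3)@(7, 7): e=[-21,21,70] → .
  covered (8 px):
    . . . . X X X X .
    . . . X X X . . .
    . . . X . . . . .
    . . . . . . . . .
T1:
  2·area = 20  (B↔C swapped to make it positive)
  edge (16, 6)→(6, 8): d=(-10,2) right/bottom  bias=-1
  edge (6, 8)→(6, 6): d=(0,-2) top-left  bias=+0
  edge (6, 6)→(16, 6): d=(10,0) top-left  bias=+0
    (3,3)@(7, 7): e=[8,2,10] → X
    (4,3)@(9, 7): e=[4,6,10] → X
    (5,3)@(11, 7): e=[0,10,10] → .  [on edge]
  covered (2 px):
    . . . . . . . . .
    . . . . . . . . .
    . . . . . . . . .
    . . . X X . . . .
T2:
  2·area = 18  (B↔C swapped to make it positive)
  edge (11, 8)→(16, 4): d=(5,-4) top-left  bias=+0
  edge (16, 4)→(18, 6): d=(2,2) right/bottom  bias=-1
  edge (18, 6)→(11, 8): d=(-7,2) right/bottom  bias=-1
    (6,0)@(13, 1): e=[-27,0,45] → .  [on edge]
    (7,1)@(15, 3): e=[-9,0,27] → .  [on edge]
    (7,2)@(15, 5): e=[1,4,13] → X
    (8,2)@(17, 5): e=[9,0,9] → .  [on edge]
    (6,3)@(13, 7): e=[3,12,3] → X
    (7,3)@(15, 7): e=[11,8,-1] → .
  covered (2 px):
    . . . . . . . . .
    . . . . . . . . .
    . . . . . . . X .
    . . . . . . X . .

Z-buffer (winner per pixel, '.' = empty):
  . . . . 0 0 0 0 .
  . . . 0 0 0 . . .
  . . . 0 . . . 2 .
  . . . 1 1 . 2 . .

Result: 0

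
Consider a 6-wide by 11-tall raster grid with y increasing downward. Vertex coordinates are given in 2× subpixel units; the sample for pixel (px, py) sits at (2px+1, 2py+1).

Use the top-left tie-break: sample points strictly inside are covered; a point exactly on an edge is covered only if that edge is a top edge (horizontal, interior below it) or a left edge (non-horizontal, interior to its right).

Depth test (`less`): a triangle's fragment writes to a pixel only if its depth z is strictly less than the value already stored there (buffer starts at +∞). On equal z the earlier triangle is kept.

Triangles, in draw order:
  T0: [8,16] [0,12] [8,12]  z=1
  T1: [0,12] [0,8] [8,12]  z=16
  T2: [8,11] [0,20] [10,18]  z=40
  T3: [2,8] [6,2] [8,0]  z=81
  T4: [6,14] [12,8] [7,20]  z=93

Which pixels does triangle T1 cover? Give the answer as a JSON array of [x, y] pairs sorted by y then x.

T0:
  2·area = 32
  edge (8, 16)→(0, 12): d=(-8,-4) top-left  bias=+0
  edge (0, 12)→(8, 12): d=(8,0) top-left  bias=+0
  edge (8, 12)→(8, 16): d=(0,4) right/bottom  bias=-1
    (1,6)@(3, 13): e=[4,8,20] → █
    (2,6)@(5, 13): e=[12,8,12] → █
    (3,6)@(7, 13): e=[20,8,4] → █
    (4,6)@(9, 13): e=[28,8,-4] → ·
    (1,7)@(3, 15): e=[-12,24,20] → ·
    (2,7)@(5, 15): e=[-4,24,12] → ·
    (3,7)@(7, 15): e=[4,24,4] → █
    (4,7)@(9, 15): e=[12,24,-4] → ·
    (3,8)@(7, 17): e=[-12,40,4] → ·
  covered (4 px):
    · · · · · ·
    · · · · · ·
    · · · · · ·
    · · · · · ·
    · · · · · ·
    · · · · · ·
    · █ █ █ · ·
    · · · █ · ·
    · · · · · ·
    · · · · · ·
    · · · · · ·
T1:
  2·area = 32
  edge (0, 12)→(0, 8): d=(0,-4) top-left  bias=+0
  edge (0, 8)→(8, 12): d=(8,4) right/bottom  bias=-1
  edge (8, 12)→(0, 12): d=(-8,0) right/bottom  bias=-1
    (0,4)@(1, 9): e=[4,4,24] → █
    (1,4)@(3, 9): e=[12,-4,24] → ·
    (0,5)@(1, 11): e=[4,20,8] → █
    (1,5)@(3, 11): e=[12,12,8] → █
    (2,5)@(5, 11): e=[20,4,8] → █
    (3,5)@(7, 11): e=[28,-4,8] → ·
    (0,6)@(1, 13): e=[4,36,-8] → ·
    (1,6)@(3, 13): e=[12,28,-8] → ·
    (2,6)@(5, 13): e=[20,20,-8] → ·
  covered (4 px):
    · · · · · ·
    · · · · · ·
    · · · · · ·
    · · · · · ·
    █ · · · · ·
    █ █ █ · · ·
    · · · · · ·
    · · · · · ·
    · · · · · ·
    · · · · · ·
    · · · · · ·
T2:
  2·area = 74  (B↔C swapped to make it positive)
  edge (8, 11)→(10, 18): d=(2,7) right/bottom  bias=-1
  edge (10, 18)→(0, 20): d=(-10,2) right/bottom  bias=-1
  edge (0, 20)→(8, 11): d=(8,-9) top-left  bias=+0
    (3,6)@(7, 13): e=[11,56,7] → █
    (4,6)@(9, 13): e=[-3,52,25] → ·
    (2,7)@(5, 15): e=[29,40,5] → █
    (4,7)@(9, 15): e=[1,32,41] → █
    (5,7)@(11, 15): e=[-13,28,59] → ·
    (1,8)@(3, 17): e=[47,24,3] → █
    (5,8)@(11, 17): e=[-9,8,75] → ·
    (0,9)@(1, 19): e=[65,8,1] → █
    (2,9)@(5, 19): e=[37,0,37] → ·  [on edge]
    (3,9)@(7, 19): e=[23,-4,55] → ·
    (4,9)@(9, 19): e=[9,-8,73] → ·
    (0,10)@(1, 21): e=[69,-12,17] → ·
  covered (10 px):
    · · · · · ·
    · · · · · ·
    · · · · · ·
    · · · · · ·
    · · · · · ·
    · · · · · ·
    · · · █ · ·
    · · █ █ █ ·
    · █ █ █ █ ·
    █ █ · · · ·
    · · · · · ·
T3:
  2·area = 4
  edge (2, 8)→(6, 2): d=(4,-6) top-left  bias=+0
  edge (6, 2)→(8, 0): d=(2,-2) top-left  bias=+0
  edge (8, 0)→(2, 8): d=(-6,8) right/bottom  bias=-1
    (3,0)@(7, 1): e=[2,0,2] → █  [on edge]
    (4,0)@(9, 1): e=[14,4,-14] → ·
    (2,1)@(5, 3): e=[-2,0,6] → ·  [on edge]
    (3,1)@(7, 3): e=[10,4,-10] → ·
    (1,2)@(3, 5): e=[-6,0,10] → ·  [on edge]
    (0,3)@(1, 7): e=[-10,0,14] → ·  [on edge]
  covered (1 px):
    · · · █ · ·
    · · · · · ·
    · · · · · ·
    · · · · · ·
    · · · · · ·
    · · · · · ·
    · · · · · ·
    · · · · · ·
    · · · · · ·
    · · · · · ·
    · · · · · ·
T4:
  2·area = 42
  edge (6, 14)→(12, 8): d=(6,-6) top-left  bias=+0
  edge (12, 8)→(7, 20): d=(-5,12) right/bottom  bias=-1
  edge (7, 20)→(6, 14): d=(-1,-6) top-left  bias=+0
    (5,4)@(11, 9): e=[0,7,35] → █  [on edge]
    (4,5)@(9, 11): e=[0,21,21] → █  [on edge]
    (5,5)@(11, 11): e=[12,-3,33] → ·
    (3,6)@(7, 13): e=[0,35,7] → █  [on edge]
    (5,6)@(11, 13): e=[24,-13,31] → ·
    (2,7)@(5, 15): e=[0,49,-7] → ·  [on edge]
    (3,7)@(7, 15): e=[12,25,5] → █
    (5,7)@(11, 15): e=[36,-23,29] → ·
    (1,8)@(3, 17): e=[0,63,-21] → ·  [on edge]
    (3,8)@(7, 17): e=[24,15,3] → █
    (4,8)@(9, 17): e=[36,-9,15] → ·
    (0,9)@(1, 19): e=[0,77,-35] → ·  [on edge]
  covered (8 px):
    · · · · · ·
    · · · · · ·
    · · · · · ·
    · · · · · ·
    · · · · · █
    · · · · █ ·
    · · · █ █ ·
    · · · █ █ ·
    · · · █ · ·
    · · · █ · ·
    · · · · · ·

Answer: [[0,4],[0,5],[1,5],[2,5]]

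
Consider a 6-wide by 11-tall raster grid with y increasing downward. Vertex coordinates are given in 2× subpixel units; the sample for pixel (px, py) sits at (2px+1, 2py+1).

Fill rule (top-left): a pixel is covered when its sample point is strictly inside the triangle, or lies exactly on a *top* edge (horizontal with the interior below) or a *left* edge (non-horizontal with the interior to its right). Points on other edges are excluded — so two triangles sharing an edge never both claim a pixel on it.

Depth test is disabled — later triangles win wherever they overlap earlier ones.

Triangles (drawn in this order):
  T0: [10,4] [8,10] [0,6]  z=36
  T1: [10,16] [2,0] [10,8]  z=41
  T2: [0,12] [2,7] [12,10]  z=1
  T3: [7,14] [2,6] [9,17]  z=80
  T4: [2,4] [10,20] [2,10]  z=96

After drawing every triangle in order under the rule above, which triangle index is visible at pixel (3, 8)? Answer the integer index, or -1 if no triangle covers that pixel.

T0:
  2·area = 56
  edge (10, 4)→(8, 10): d=(-2,6) right/bottom  bias=-1
  edge (8, 10)→(0, 6): d=(-8,-4) top-left  bias=+0
  edge (0, 6)→(10, 4): d=(10,-2) top-left  bias=+0
    (5,0)@(11, 1): e=[0,84,-28] → ·  [on edge]
    (2,2)@(5, 5): e=[28,28,0] → #  [on edge]
    (3,2)@(7, 5): e=[16,36,4] → #
    (4,2)@(9, 5): e=[4,44,8] → #
    (5,2)@(11, 5): e=[-8,52,12] → ·
    (1,3)@(3, 7): e=[36,4,16] → #
    (4,3)@(9, 7): e=[0,28,28] → ·  [on edge]
    (1,4)@(3, 9): e=[32,-12,36] → ·
    (2,4)@(5, 9): e=[20,-4,40] → ·
    (3,4)@(7, 9): e=[8,4,44] → #
    (4,4)@(9, 9): e=[-4,12,48] → ·
    (3,5)@(7, 11): e=[4,-12,64] → ·
    (3,6)@(7, 13): e=[0,-28,84] → ·  [on edge]
    (2,9)@(5, 19): e=[0,-84,140] → ·  [on edge]
  covered (7 px):
    · · · · · ·
    · · · · · ·
    · · # # # ·
    · # # # · ·
    · · · # · ·
    · · · · · ·
    · · · · · ·
    · · · · · ·
    · · · · · ·
    · · · · · ·
    · · · · · ·
T1:
  2·area = 64
  edge (10, 16)→(2, 0): d=(-8,-16) top-left  bias=+0
  edge (2, 0)→(10, 8): d=(8,8) right/bottom  bias=-1
  edge (10, 8)→(10, 16): d=(0,8) right/bottom  bias=-1
    (1,0)@(3, 1): e=[8,0,56] → ·  [on edge]
    (2,1)@(5, 3): e=[24,0,40] → ·  [on edge]
    (2,2)@(5, 5): e=[8,16,40] → #
    (3,2)@(7, 5): e=[40,0,24] → ·  [on edge]
    (2,3)@(5, 7): e=[-8,32,40] → ·
    (3,3)@(7, 7): e=[24,16,24] → #
    (4,3)@(9, 7): e=[56,0,8] → ·  [on edge]
    (3,4)@(7, 9): e=[8,32,24] → #
    (4,4)@(9, 9): e=[40,16,8] → #
    (5,4)@(11, 9): e=[72,0,-8] → ·  [on edge]
    (3,5)@(7, 11): e=[-8,48,24] → ·
    (4,5)@(9, 11): e=[24,32,8] → #
  covered (6 px):
    · · · · · ·
    · · · · · ·
    · · # · · ·
    · · · # · ·
    · · · # # ·
    · · · · # ·
    · · · · # ·
    · · · · · ·
    · · · · · ·
    · · · · · ·
    · · · · · ·
T2:
  2·area = 56
  edge (0, 12)→(2, 7): d=(2,-5) top-left  bias=+0
  edge (2, 7)→(12, 10): d=(10,3) right/bottom  bias=-1
  edge (12, 10)→(0, 12): d=(-12,2) right/bottom  bias=-1
    (1,4)@(3, 9): e=[9,17,30] → #
    (2,4)@(5, 9): e=[19,11,26] → #
    (3,4)@(7, 9): e=[29,5,22] → #
    (4,4)@(9, 9): e=[39,-1,18] → ·
    (0,5)@(1, 11): e=[3,43,10] → #
    (3,5)@(7, 11): e=[33,25,-2] → ·
    (0,6)@(1, 13): e=[7,63,-14] → ·
    (1,6)@(3, 13): e=[17,57,-18] → ·
    (2,6)@(5, 13): e=[27,51,-22] → ·
  covered (6 px):
    · · · · · ·
    · · · · · ·
    · · · · · ·
    · · · · · ·
    · # # # · ·
    # # # · · ·
    · · · · · ·
    · · · · · ·
    · · · · · ·
    · · · · · ·
    · · · · · ·
T3:
  2·area = 1
  edge (7, 14)→(2, 6): d=(-5,-8) top-left  bias=+0
  edge (2, 6)→(9, 17): d=(7,11) right/bottom  bias=-1
  edge (9, 17)→(7, 14): d=(-2,-3) top-left  bias=+0
    (0,2)@(1, 5): e=[-3,4,0] → ·  [on edge]
    (2,5)@(5, 11): e=[-1,2,0] → ·  [on edge]
    (4,8)@(9, 17): e=[1,0,0] → ·  [on edge]
  covered (0 px):
    · · · · · ·
    · · · · · ·
    · · · · · ·
    · · · · · ·
    · · · · · ·
    · · · · · ·
    · · · · · ·
    · · · · · ·
    · · · · · ·
    · · · · · ·
    · · · · · ·
T4:
  2·area = 48
  edge (2, 4)→(10, 20): d=(8,16) right/bottom  bias=-1
  edge (10, 20)→(2, 10): d=(-8,-10) top-left  bias=+0
  edge (2, 10)→(2, 4): d=(0,-6) top-left  bias=+0
    (1,3)@(3, 7): e=[8,34,6] → #
    (2,3)@(5, 7): e=[-24,54,18] → ·
    (1,4)@(3, 9): e=[24,18,6] → #
    (2,4)@(5, 9): e=[-8,38,18] → ·
    (1,5)@(3, 11): e=[40,2,6] → #
    (2,5)@(5, 11): e=[8,22,18] → #
    (3,5)@(7, 11): e=[-24,42,30] → ·
    (1,6)@(3, 13): e=[56,-14,6] → ·
    (2,6)@(5, 13): e=[24,6,18] → #
    (3,6)@(7, 13): e=[-8,26,30] → ·
    (2,7)@(5, 15): e=[40,-10,18] → ·
    (3,7)@(7, 15): e=[8,10,30] → #
  covered (6 px):
    · · · · · ·
    · · · · · ·
    · · · · · ·
    · # · · · ·
    · # · · · ·
    · # # · · ·
    · · # · · ·
    · · · # · ·
    · · · · · ·
    · · · · · ·
    · · · · · ·

Z-buffer (winner per pixel, '.' = empty):
  . . . . . .
  . . . . . .
  . . 1 0 0 .
  . 4 0 1 . .
  . 4 2 2 1 .
  2 4 4 . 1 .
  . . 4 . 1 .
  . . . 4 . .
  . . . . . .
  . . . . . .
  . . . . . .

Answer: -1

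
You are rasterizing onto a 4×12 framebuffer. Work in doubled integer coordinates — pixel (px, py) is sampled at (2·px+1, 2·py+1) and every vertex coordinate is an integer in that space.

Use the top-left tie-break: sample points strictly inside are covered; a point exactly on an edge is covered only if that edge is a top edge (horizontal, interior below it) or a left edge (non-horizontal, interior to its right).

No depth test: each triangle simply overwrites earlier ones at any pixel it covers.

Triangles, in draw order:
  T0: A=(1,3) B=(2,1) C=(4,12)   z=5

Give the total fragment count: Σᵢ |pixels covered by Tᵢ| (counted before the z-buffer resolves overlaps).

T0:
  2·area = 15
  edge (1, 3)→(2, 1): d=(1,-2) top-left  bias=+0
  edge (2, 1)→(4, 12): d=(2,11) right/bottom  bias=-1
  edge (4, 12)→(1, 3): d=(-3,-9) top-left  bias=+0
    (0,1)@(1, 3): e=[0,15,0] → X  [on edge]
    (1,1)@(3, 3): e=[4,-7,18] → .
    (0,2)@(1, 5): e=[2,19,-6] → .
    (1,3)@(3, 7): e=[8,1,6] → X
    (2,3)@(5, 7): e=[12,-21,24] → .
    (1,4)@(3, 9): e=[10,5,0] → X  [on edge]
    (2,4)@(5, 9): e=[14,-17,18] → .
    (1,5)@(3, 11): e=[12,9,-6] → .
    (2,7)@(5, 15): e=[20,-5,0] → .  [on edge]
    (3,10)@(7, 21): e=[30,-15,0] → .  [on edge]
  covered (3 px):
    . . . .
    X . . .
    . . . .
    . X . .
    . X . .
    . . . .
    . . . .
    . . . .
    . . . .
    . . . .
    . . . .
    . . . .

Final: 3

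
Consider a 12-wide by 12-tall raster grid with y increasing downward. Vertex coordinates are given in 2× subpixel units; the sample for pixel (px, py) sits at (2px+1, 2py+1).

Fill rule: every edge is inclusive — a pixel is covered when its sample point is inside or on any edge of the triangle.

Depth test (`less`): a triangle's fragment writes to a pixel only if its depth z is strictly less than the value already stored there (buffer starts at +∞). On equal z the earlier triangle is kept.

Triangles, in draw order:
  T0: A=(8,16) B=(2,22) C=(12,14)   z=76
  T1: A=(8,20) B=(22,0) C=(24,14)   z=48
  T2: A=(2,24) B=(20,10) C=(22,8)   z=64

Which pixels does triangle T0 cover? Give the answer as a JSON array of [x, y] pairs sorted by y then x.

T0:
  2·area = 12  (B↔C swapped to make it positive)
  edge (8, 16)→(12, 14): d=(4,-2) inclusive
  edge (12, 14)→(2, 22): d=(-10,8) inclusive
  edge (2, 22)→(8, 16): d=(6,-6) inclusive
    (11,0)@(23, 1): e=[-30,42,0] → ·  [on edge]
    (10,1)@(21, 3): e=[-26,38,0] → ·  [on edge]
    (9,2)@(19, 5): e=[-22,34,0] → ·  [on edge]
    (8,3)@(17, 7): e=[-18,30,0] → ·  [on edge]
    (7,4)@(15, 9): e=[-14,26,0] → ·  [on edge]
    (6,5)@(13, 11): e=[-10,22,0] → ·  [on edge]
    (5,6)@(11, 13): e=[-6,18,0] → ·  [on edge]
    (4,7)@(9, 15): e=[-2,14,0] → ·  [on edge]
    (3,8)@(7, 17): e=[2,10,0] → █  [on edge]
    (4,8)@(9, 17): e=[6,-6,12] → ·
    (2,9)@(5, 19): e=[6,6,0] → █  [on edge]
    (3,9)@(7, 19): e=[10,-10,12] → ·
    (1,10)@(3, 21): e=[10,2,0] → █  [on edge]
    (0,11)@(1, 23): e=[14,-2,0] → ·  [on edge]
  covered (3 px):
    · · · · · · · · · · · ·
    · · · · · · · · · · · ·
    · · · · · · · · · · · ·
    · · · · · · · · · · · ·
    · · · · · · · · · · · ·
    · · · · · · · · · · · ·
    · · · · · · · · · · · ·
    · · · · · · · · · · · ·
    · · · █ · · · · · · · ·
    · · █ · · · · · · · · ·
    · █ · · · · · · · · · ·
    · · · · · · · · · · · ·
T1:
  2·area = 236
  edge (8, 20)→(22, 0): d=(14,-20) inclusive
  edge (22, 0)→(24, 14): d=(2,14) inclusive
  edge (24, 14)→(8, 20): d=(-16,6) inclusive
    (10,1)@(21, 3): e=[22,20,194] → █
    (11,1)@(23, 3): e=[62,-8,182] → ·
    (9,2)@(19, 5): e=[10,52,174] → █
    (11,2)@(23, 5): e=[90,-4,150] → ·
    (9,3)@(19, 7): e=[38,56,142] → █
    (11,3)@(23, 7): e=[118,0,118] → █  [on edge]
    (8,4)@(17, 9): e=[26,88,122] → █
    (7,5)@(15, 11): e=[14,120,102] → █
    (6,6)@(13, 13): e=[2,152,82] → █
    (6,7)@(13, 15): e=[30,156,50] → █
    (11,7)@(23, 15): e=[230,16,-10] → ·
    (5,8)@(11, 17): e=[18,188,30] → █
  covered (30 px):
    · · · · · · · · · · · ·
    · · · · · · · · · · █ ·
    · · · · · · · · · █ █ ·
    · · · · · · · · · █ █ █
    · · · · · · · · █ █ █ █
    · · · · · · · █ █ █ █ █
    · · · · · · █ █ █ █ █ █
    · · · · · · █ █ █ █ █ ·
    · · · · · █ █ █ · · · ·
    · · · · █ · · · · · · ·
    · · · · · · · · · · · ·
    · · · · · · · · · · · ·
T2:
  2·area = 8  (B↔C swapped to make it positive)
  edge (2, 24)→(22, 8): d=(20,-16) inclusive
  edge (22, 8)→(20, 10): d=(-2,2) inclusive
  edge (20, 10)→(2, 24): d=(-18,14) inclusive
    (11,3)@(23, 7): e=[-4,0,12] → ·  [on edge]
    (10,4)@(21, 9): e=[4,0,4] → █  [on edge]
    (11,4)@(23, 9): e=[36,-4,-24] → ·
    (9,5)@(19, 11): e=[12,0,-4] → ·  [on edge]
    (10,5)@(21, 11): e=[44,-4,-32] → ·
    (8,6)@(17, 13): e=[20,0,-12] → ·  [on edge]
    (7,7)@(15, 15): e=[28,0,-20] → ·  [on edge]
    (5,8)@(11, 17): e=[4,4,0] → █  [on edge]
    (6,8)@(13, 17): e=[36,0,-28] → ·  [on edge]
    (5,9)@(11, 19): e=[44,0,-36] → ·  [on edge]
    (4,10)@(9, 21): e=[52,0,-44] → ·  [on edge]
    (3,11)@(7, 23): e=[60,0,-52] → ·  [on edge]
  covered (2 px):
    · · · · · · · · · · · ·
    · · · · · · · · · · · ·
    · · · · · · · · · · · ·
    · · · · · · · · · · · ·
    · · · · · · · · · · █ ·
    · · · · · · · · · · · ·
    · · · · · · · · · · · ·
    · · · · · · · · · · · ·
    · · · · · █ · · · · · ·
    · · · · · · · · · · · ·
    · · · · · · · · · · · ·
    · · · · · · · · · · · ·

Final: [[3,8],[2,9],[1,10]]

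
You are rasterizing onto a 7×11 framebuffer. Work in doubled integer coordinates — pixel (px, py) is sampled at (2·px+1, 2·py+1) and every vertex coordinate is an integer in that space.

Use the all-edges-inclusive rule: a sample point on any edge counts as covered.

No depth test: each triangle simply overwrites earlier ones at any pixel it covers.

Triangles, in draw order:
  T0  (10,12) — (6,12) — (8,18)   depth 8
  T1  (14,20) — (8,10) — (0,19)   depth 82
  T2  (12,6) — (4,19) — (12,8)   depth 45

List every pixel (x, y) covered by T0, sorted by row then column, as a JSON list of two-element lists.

T0:
  2·area = 24  (B↔C swapped to make it positive)
  edge (10, 12)→(8, 18): d=(-2,6) inclusive
  edge (8, 18)→(6, 12): d=(-2,-6) inclusive
  edge (6, 12)→(10, 12): d=(4,0) inclusive
    (1,1)@(3, 3): e=[60,0,-36] → .  [on edge]
    (6,1)@(13, 3): e=[0,60,-36] → .  [on edge]
    (2,4)@(5, 9): e=[36,0,-12] → .  [on edge]
    (5,4)@(11, 9): e=[0,36,-12] → .  [on edge]
    (3,6)@(7, 13): e=[16,4,4] → X
    (4,6)@(9, 13): e=[4,16,4] → X
    (5,6)@(11, 13): e=[-8,28,4] → .
    (3,7)@(7, 15): e=[12,0,12] → X  [on edge]
    (4,7)@(9, 15): e=[0,12,12] → X  [on edge]
    (5,7)@(11, 15): e=[-12,24,12] → .
    (3,8)@(7, 17): e=[8,-4,20] → .
    (4,8)@(9, 17): e=[-4,8,20] → .
    (3,10)@(7, 21): e=[0,-12,36] → .  [on edge]
    (4,10)@(9, 21): e=[-12,0,36] → .  [on edge]
  covered (4 px):
    . . . . . . .
    . . . . . . .
    . . . . . . .
    . . . . . . .
    . . . . . . .
    . . . . . . .
    . . . X X . .
    . . . X X . .
    . . . . . . .
    . . . . . . .
    . . . . . . .
T1:
  2·area = 134  (B↔C swapped to make it positive)
  edge (14, 20)→(0, 19): d=(-14,-1) inclusive
  edge (0, 19)→(8, 10): d=(8,-9) inclusive
  edge (8, 10)→(14, 20): d=(6,10) inclusive
    (2,2)@(5, 5): e=[201,-67,0] → .  [on edge]
    (3,6)@(7, 13): e=[91,15,28] → X
    (4,6)@(9, 13): e=[93,33,8] → X
    (5,6)@(11, 13): e=[95,51,-12] → .
    (2,7)@(5, 15): e=[61,13,60] → X
    (5,7)@(11, 15): e=[67,67,0] → X  [on edge]
    (6,7)@(13, 15): e=[69,85,-20] → .
    (1,8)@(3, 17): e=[31,11,92] → X
    (6,8)@(13, 17): e=[41,101,-8] → .
    (0,9)@(1, 19): e=[1,9,124] → X
    (6,9)@(13, 19): e=[13,117,4] → X
    (0,10)@(1, 21): e=[-27,25,136] → .
  covered (18 px):
    . . . . . . .
    . . . . . . .
    . . . . . . .
    . . . . . . .
    . . . . . . .
    . . . . . . .
    . . . X X . .
    . . X X X X .
    . X X X X X .
    X X X X X X X
    . . . . . . .
T2:
  2·area = 16  (B↔C swapped to make it positive)
  edge (12, 6)→(12, 8): d=(0,2) inclusive
  edge (12, 8)→(4, 19): d=(-8,11) inclusive
  edge (4, 19)→(12, 6): d=(8,-13) inclusive
    (5,4)@(11, 9): e=[2,3,11] → X
    (6,4)@(13, 9): e=[-2,-19,37] → .
    (4,5)@(9, 11): e=[6,9,1] → X
    (5,5)@(11, 11): e=[2,-13,27] → .
    (4,6)@(9, 13): e=[6,-7,17] → .
  covered (2 px):
    . . . . . . .
    . . . . . . .
    . . . . . . .
    . . . . . . .
    . . . . . X .
    . . . . X . .
    . . . . . . .
    . . . . . . .
    . . . . . . .
    . . . . . . .
    . . . . . . .

Final: [[3,6],[4,6],[3,7],[4,7]]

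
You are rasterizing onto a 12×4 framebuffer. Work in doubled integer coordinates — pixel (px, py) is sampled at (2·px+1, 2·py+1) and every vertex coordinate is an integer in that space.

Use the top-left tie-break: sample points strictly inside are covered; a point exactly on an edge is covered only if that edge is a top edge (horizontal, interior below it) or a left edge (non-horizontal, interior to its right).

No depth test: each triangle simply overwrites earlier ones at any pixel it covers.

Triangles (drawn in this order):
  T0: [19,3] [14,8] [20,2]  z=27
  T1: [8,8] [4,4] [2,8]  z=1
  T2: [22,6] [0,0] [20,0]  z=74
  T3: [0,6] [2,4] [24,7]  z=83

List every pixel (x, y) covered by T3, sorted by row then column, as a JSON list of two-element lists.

T0:
  degenerate (2·area = 0) — covers nothing
T1:
  2·area = 24  (B↔C swapped to make it positive)
  edge (8, 8)→(2, 8): d=(-6,0) right/bottom  bias=-1
  edge (2, 8)→(4, 4): d=(2,-4) top-left  bias=+0
  edge (4, 4)→(8, 8): d=(4,4) right/bottom  bias=-1
    (0,0)@(1, 1): e=[42,-18,0] → .  [on edge]
    (1,1)@(3, 3): e=[30,-6,0] → .  [on edge]
    (2,2)@(5, 5): e=[18,6,0] → .  [on edge]
    (1,3)@(3, 7): e=[6,2,16] → X
    (2,3)@(5, 7): e=[6,10,8] → X
    (3,3)@(7, 7): e=[6,18,0] → .  [on edge]
  covered (2 px):
    . . . . . . . . . . . .
    . . . . . . . . . . . .
    . . . . . . . . . . . .
    . X X . . . . . . . . .
T2:
  2·area = 120
  edge (22, 6)→(0, 0): d=(-22,-6) top-left  bias=+0
  edge (0, 0)→(20, 0): d=(20,0) top-left  bias=+0
  edge (20, 0)→(22, 6): d=(2,6) right/bottom  bias=-1
    (2,0)@(5, 1): e=[8,20,92] → X
    (3,0)@(7, 1): e=[20,20,80] → X
    (4,0)@(9, 1): e=[32,20,68] → X
    (5,0)@(11, 1): e=[44,20,56] → X
    (6,0)@(13, 1): e=[56,20,44] → X
    (7,0)@(15, 1): e=[68,20,32] → X
    (8,0)@(17, 1): e=[80,20,20] → X
    (9,0)@(19, 1): e=[92,20,8] → X
    (10,0)@(21, 1): e=[104,20,-4] → .
    (2,1)@(5, 3): e=[-36,60,96] → .
    (3,1)@(7, 3): e=[-24,60,84] → .
    (4,1)@(9, 3): e=[-12,60,72] → .
    (5,1)@(11, 3): e=[0,60,60] → X  [on edge]
    (10,1)@(21, 3): e=[60,60,0] → .  [on edge]
  covered (15 px):
    . . X X X X X X X X . .
    . . . . . X X X X X . .
    . . . . . . . . . X X .
    . . . . . . . . . . . .
T3:
  2·area = 50
  edge (0, 6)→(2, 4): d=(2,-2) top-left  bias=+0
  edge (2, 4)→(24, 7): d=(22,3) right/bottom  bias=-1
  edge (24, 7)→(0, 6): d=(-24,-1) top-left  bias=+0
    (2,0)@(5, 1): e=[0,-75,125] → .  [on edge]
    (1,1)@(3, 3): e=[0,-25,75] → .  [on edge]
    (0,2)@(1, 5): e=[0,25,25] → X  [on edge]
    (1,2)@(3, 5): e=[4,19,27] → X
    (2,2)@(5, 5): e=[8,13,29] → X
    (3,2)@(7, 5): e=[12,7,31] → X
    (4,2)@(9, 5): e=[16,1,33] → X
    (5,2)@(11, 5): e=[20,-5,35] → .
    (0,3)@(1, 7): e=[4,69,-23] → .
    (1,3)@(3, 7): e=[8,63,-21] → .
    (2,3)@(5, 7): e=[12,57,-19] → .
    (3,3)@(7, 7): e=[16,51,-17] → .
  covered (5 px):
    . . . . . . . . . . . .
    . . . . . . . . . . . .
    X X X X X . . . . . . .
    . . . . . . . . . . . .

Final: [[0,2],[1,2],[2,2],[3,2],[4,2]]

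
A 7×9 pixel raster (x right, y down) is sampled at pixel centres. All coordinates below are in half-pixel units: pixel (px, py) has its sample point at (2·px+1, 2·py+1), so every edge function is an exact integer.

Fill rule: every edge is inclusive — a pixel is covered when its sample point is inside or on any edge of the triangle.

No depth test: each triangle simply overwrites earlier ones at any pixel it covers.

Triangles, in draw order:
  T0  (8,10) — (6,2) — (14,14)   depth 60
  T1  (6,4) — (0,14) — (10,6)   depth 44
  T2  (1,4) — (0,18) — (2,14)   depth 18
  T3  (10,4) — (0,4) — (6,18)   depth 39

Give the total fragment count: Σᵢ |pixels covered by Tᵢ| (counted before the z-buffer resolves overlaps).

T0:
  2·area = 40
  edge (8, 10)→(6, 2): d=(-2,-8) inclusive
  edge (6, 2)→(14, 14): d=(8,12) inclusive
  edge (14, 14)→(8, 10): d=(-6,-4) inclusive
    (3,2)@(7, 5): e=[2,12,26] → #
    (4,2)@(9, 5): e=[18,-12,34] → ·
    (3,3)@(7, 7): e=[-2,28,14] → ·
    (4,3)@(9, 7): e=[14,4,22] → #
    (5,3)@(11, 7): e=[30,-20,30] → ·
    (4,4)@(9, 9): e=[10,20,10] → #
    (5,4)@(11, 9): e=[26,-4,18] → ·
    (4,5)@(9, 11): e=[6,36,-2] → ·
    (5,5)@(11, 11): e=[22,12,6] → #
    (6,5)@(13, 11): e=[38,-12,14] → ·
    (5,6)@(11, 13): e=[18,28,-6] → ·
    (6,6)@(13, 13): e=[34,4,2] → #
  covered (5 px):
    · · · · · · ·
    · · · · · · ·
    · · · # · · ·
    · · · · # · ·
    · · · · # · ·
    · · · · · # ·
    · · · · · · #
    · · · · · · ·
    · · · · · · ·
T1:
  2·area = 52  (B↔C swapped to make it positive)
  edge (6, 4)→(10, 6): d=(4,2) inclusive
  edge (10, 6)→(0, 14): d=(-10,8) inclusive
  edge (0, 14)→(6, 4): d=(6,-10) inclusive
    (3,2)@(7, 5): e=[2,34,16] → #
    (4,2)@(9, 5): e=[-2,18,36] → ·
    (2,3)@(5, 7): e=[14,30,8] → #
    (4,3)@(9, 7): e=[6,-2,48] → ·
    (1,4)@(3, 9): e=[26,26,0] → #  [on edge]
    (3,4)@(7, 9): e=[18,-6,40] → ·
    (1,5)@(3, 11): e=[34,6,12] → #
    (2,5)@(5, 11): e=[30,-10,32] → ·
    (0,6)@(1, 13): e=[46,2,4] → #
    (1,6)@(3, 13): e=[42,-14,24] → ·
    (0,7)@(1, 15): e=[54,-18,16] → ·
  covered (7 px):
    · · · · · · ·
    · · · · · · ·
    · · · # · · ·
    · · # # · · ·
    · # # · · · ·
    · # · · · · ·
    # · · · · · ·
    · · · · · · ·
    · · · · · · ·
T2:
  2·area = 24  (B↔C swapped to make it positive)
  edge (1, 4)→(2, 14): d=(1,10) inclusive
  edge (2, 14)→(0, 18): d=(-2,4) inclusive
  edge (0, 18)→(1, 4): d=(1,-14) inclusive
    (0,2)@(1, 5): e=[1,22,1] → #
    (1,2)@(3, 5): e=[-19,14,29] → ·
    (0,3)@(1, 7): e=[3,18,3] → #
    (1,3)@(3, 7): e=[-17,10,31] → ·
    (0,4)@(1, 9): e=[5,14,5] → #
    (1,4)@(3, 9): e=[-15,6,33] → ·
    (0,5)@(1, 11): e=[7,10,7] → #
    (1,5)@(3, 11): e=[-13,2,35] → ·
    (0,6)@(1, 13): e=[9,6,9] → #
    (1,6)@(3, 13): e=[-11,-2,37] → ·
    (0,7)@(1, 15): e=[11,2,11] → #
    (1,7)@(3, 15): e=[-9,-6,39] → ·
  covered (6 px):
    · · · · · · ·
    · · · · · · ·
    # · · · · · ·
    # · · · · · ·
    # · · · · · ·
    # · · · · · ·
    # · · · · · ·
    # · · · · · ·
    · · · · · · ·
T3:
  2·area = 140  (B↔C swapped to make it positive)
  edge (10, 4)→(6, 18): d=(-4,14) inclusive
  edge (6, 18)→(0, 4): d=(-6,-14) inclusive
  edge (0, 4)→(10, 4): d=(10,0) inclusive
    (0,2)@(1, 5): e=[122,8,10] → #
    (1,2)@(3, 5): e=[94,36,10] → #
    (2,2)@(5, 5): e=[66,64,10] → #
    (3,2)@(7, 5): e=[38,92,10] → #
    (4,2)@(9, 5): e=[10,120,10] → #
    (5,2)@(11, 5): e=[-18,148,10] → ·
    (0,3)@(1, 7): e=[114,-4,30] → ·
    (1,3)@(3, 7): e=[86,24,30] → #
    (5,3)@(11, 7): e=[-26,136,30] → ·
    (1,4)@(3, 9): e=[78,12,50] → #
    (4,4)@(9, 9): e=[-6,96,50] → ·
    (1,5)@(3, 11): e=[70,0,70] → #  [on edge]
  covered (18 px):
    · · · · · · ·
    · · · · · · ·
    # # # # # · ·
    · # # # # · ·
    · # # # · · ·
    · # # # · · ·
    · · # # · · ·
    · · # · · · ·
    · · · · · · ·

Final: 36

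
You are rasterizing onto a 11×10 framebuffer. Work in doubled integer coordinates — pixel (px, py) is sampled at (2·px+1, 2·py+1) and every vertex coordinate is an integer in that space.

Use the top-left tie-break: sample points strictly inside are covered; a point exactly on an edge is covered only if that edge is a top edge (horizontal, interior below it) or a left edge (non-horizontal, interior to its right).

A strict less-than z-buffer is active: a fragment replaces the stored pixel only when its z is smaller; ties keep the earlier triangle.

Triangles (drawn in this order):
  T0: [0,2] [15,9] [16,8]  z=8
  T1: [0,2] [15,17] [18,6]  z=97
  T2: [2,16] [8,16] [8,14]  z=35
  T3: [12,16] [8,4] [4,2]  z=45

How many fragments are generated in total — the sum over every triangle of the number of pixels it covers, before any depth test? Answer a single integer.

T0:
  2·area = 22  (B↔C swapped to make it positive)
  edge (0, 2)→(16, 8): d=(16,6) right/bottom  bias=-1
  edge (16, 8)→(15, 9): d=(-1,1) right/bottom  bias=-1
  edge (15, 9)→(0, 2): d=(-15,-7) top-left  bias=+0
    (10,1)@(21, 3): e=[-110,0,132] → ·  [on edge]
    (3,2)@(7, 5): e=[6,12,4] → #
    (4,2)@(9, 5): e=[-6,10,18] → ·
    (9,2)@(19, 5): e=[-66,0,88] → ·  [on edge]
    (3,3)@(7, 7): e=[38,10,-26] → ·
    (5,3)@(11, 7): e=[14,6,2] → #
    (6,3)@(13, 7): e=[2,4,16] → #
    (7,3)@(15, 7): e=[-10,2,30] → ·
    (8,3)@(17, 7): e=[-22,0,44] → ·  [on edge]
    (5,4)@(11, 9): e=[46,4,-28] → ·
    (6,4)@(13, 9): e=[34,2,-14] → ·
    (7,4)@(15, 9): e=[22,0,0] → ·  [on edge]
    (6,5)@(13, 11): e=[66,0,-44] → ·  [on edge]
    (5,6)@(11, 13): e=[110,0,-88] → ·  [on edge]
    (4,7)@(9, 15): e=[154,0,-132] → ·  [on edge]
    (3,8)@(7, 17): e=[198,0,-176] → ·  [on edge]
    (2,9)@(5, 19): e=[242,0,-220] → ·  [on edge]
  covered (3 px):
    · · · · · · · · · · ·
    · · · · · · · · · · ·
    · · · # · · · · · · ·
    · · · · · # # · · · ·
    · · · · · · · · · · ·
    · · · · · · · · · · ·
    · · · · · · · · · · ·
    · · · · · · · · · · ·
    · · · · · · · · · · ·
    · · · · · · · · · · ·
T1:
  2·area = 210  (B↔C swapped to make it positive)
  edge (0, 2)→(18, 6): d=(18,4) right/bottom  bias=-1
  edge (18, 6)→(15, 17): d=(-3,11) right/bottom  bias=-1
  edge (15, 17)→(0, 2): d=(-15,-15) top-left  bias=+0
    (0,1)@(1, 3): e=[14,196,0] → #  [on edge]
    (1,1)@(3, 3): e=[6,174,30] → #
    (2,1)@(5, 3): e=[-2,152,60] → ·
    (0,2)@(1, 5): e=[50,190,-30] → ·
    (1,2)@(3, 5): e=[42,168,0] → #  [on edge]
    (2,2)@(5, 5): e=[34,146,30] → #
    (3,2)@(7, 5): e=[26,124,60] → #
    (4,2)@(9, 5): e=[18,102,90] → #
    (5,2)@(11, 5): e=[10,80,120] → #
    (6,2)@(13, 5): e=[2,58,150] → #
    (7,2)@(15, 5): e=[-6,36,180] → ·
    (1,3)@(3, 7): e=[78,162,-30] → ·
    (2,3)@(5, 7): e=[70,140,0] → #  [on edge]
    (3,4)@(7, 9): e=[98,112,0] → #  [on edge]
    (4,5)@(9, 11): e=[126,84,0] → #  [on edge]
    (5,6)@(11, 13): e=[154,56,0] → #  [on edge]
    (6,7)@(13, 15): e=[182,28,0] → #  [on edge]
    (7,8)@(15, 17): e=[210,0,0] → ·  [on edge]
    (8,9)@(17, 19): e=[238,-28,0] → ·  [on edge]
  covered (30 px):
    · · · · · · · · · · ·
    # # · · · · · · · · ·
    · # # # # # # · · · ·
    · · # # # # # # # · ·
    · · · # # # # # # · ·
    · · · · # # # # · · ·
    · · · · · # # # · · ·
    · · · · · · # # · · ·
    · · · · · · · · · · ·
    · · · · · · · · · · ·
T2:
  2·area = 12  (B↔C swapped to make it positive)
  edge (2, 16)→(8, 14): d=(6,-2) top-left  bias=+0
  edge (8, 14)→(8, 16): d=(0,2) right/bottom  bias=-1
  edge (8, 16)→(2, 16): d=(-6,0) right/bottom  bias=-1
    (8,5)@(17, 11): e=[0,-18,30] → ·  [on edge]
    (5,6)@(11, 13): e=[0,-6,18] → ·  [on edge]
    (2,7)@(5, 15): e=[0,6,6] → #  [on edge]
    (3,7)@(7, 15): e=[4,2,6] → #
    (4,7)@(9, 15): e=[8,-2,6] → ·
    (2,8)@(5, 17): e=[12,6,-6] → ·
    (3,8)@(7, 17): e=[16,2,-6] → ·
  covered (2 px):
    · · · · · · · · · · ·
    · · · · · · · · · · ·
    · · · · · · · · · · ·
    · · · · · · · · · · ·
    · · · · · · · · · · ·
    · · · · · · · · · · ·
    · · · · · · · · · · ·
    · · # # · · · · · · ·
    · · · · · · · · · · ·
    · · · · · · · · · · ·
T3:
  2·area = 40  (B↔C swapped to make it positive)
  edge (12, 16)→(4, 2): d=(-8,-14) top-left  bias=+0
  edge (4, 2)→(8, 4): d=(4,2) right/bottom  bias=-1
  edge (8, 4)→(12, 16): d=(4,12) right/bottom  bias=-1
    (3,0)@(7, 1): e=[50,-10,0] → ·  [on edge]
    (2,1)@(5, 3): e=[6,2,32] → #
    (3,1)@(7, 3): e=[34,-2,8] → ·
    (2,2)@(5, 5): e=[-10,10,40] → ·
    (3,2)@(7, 5): e=[18,6,16] → #
    (4,2)@(9, 5): e=[46,2,-8] → ·
    (3,3)@(7, 7): e=[2,14,24] → #
    (4,3)@(9, 7): e=[30,10,0] → ·  [on edge]
    (3,4)@(7, 9): e=[-14,22,32] → ·
    (4,4)@(9, 9): e=[14,18,8] → #
    (5,4)@(11, 9): e=[42,14,-16] → ·
    (4,5)@(9, 11): e=[-2,26,16] → ·
    (5,6)@(11, 13): e=[10,30,0] → ·  [on edge]
    (6,9)@(13, 19): e=[-10,50,0] → ·  [on edge]
  covered (4 px):
    · · · · · · · · · · ·
    · · # · · · · · · · ·
    · · · # · · · · · · ·
    · · · # · · · · · · ·
    · · · · # · · · · · ·
    · · · · · · · · · · ·
    · · · · · · · · · · ·
    · · · · · · · · · · ·
    · · · · · · · · · · ·
    · · · · · · · · · · ·

Answer: 39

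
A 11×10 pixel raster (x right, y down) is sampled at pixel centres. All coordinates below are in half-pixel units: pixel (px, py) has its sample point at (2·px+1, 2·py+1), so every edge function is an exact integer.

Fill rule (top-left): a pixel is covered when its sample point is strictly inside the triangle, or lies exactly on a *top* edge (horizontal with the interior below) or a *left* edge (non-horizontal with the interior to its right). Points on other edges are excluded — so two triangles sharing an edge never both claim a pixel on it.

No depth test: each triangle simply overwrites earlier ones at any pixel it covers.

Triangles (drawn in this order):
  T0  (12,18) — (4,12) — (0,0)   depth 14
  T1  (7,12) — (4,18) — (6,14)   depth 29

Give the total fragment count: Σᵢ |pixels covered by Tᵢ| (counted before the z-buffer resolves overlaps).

T0:
  2·area = 72
  edge (12, 18)→(4, 12): d=(-8,-6) top-left  bias=+0
  edge (4, 12)→(0, 0): d=(-4,-12) top-left  bias=+0
  edge (0, 0)→(12, 18): d=(12,18) right/bottom  bias=-1
    (0,1)@(1, 3): e=[54,0,18] → █  [on edge]
    (1,1)@(3, 3): e=[66,24,-18] → ·
    (0,2)@(1, 5): e=[38,-8,42] → ·
    (1,2)@(3, 5): e=[50,16,6] → █
    (2,2)@(5, 5): e=[62,40,-30] → ·
    (1,3)@(3, 7): e=[34,8,30] → █
    (2,3)@(5, 7): e=[46,32,-6] → ·
    (1,4)@(3, 9): e=[18,0,54] → █  [on edge]
    (2,4)@(5, 9): e=[30,24,18] → █
    (3,4)@(7, 9): e=[42,48,-18] → ·
    (1,5)@(3, 11): e=[2,-8,78] → ·
    (2,5)@(5, 11): e=[14,16,42] → █
    (2,7)@(5, 15): e=[-18,0,90] → ·  [on edge]
  covered (10 px):
    · · · · · · · · · · ·
    █ · · · · · · · · · ·
    · █ · · · · · · · · ·
    · █ · · · · · · · · ·
    · █ █ · · · · · · · ·
    · · █ █ · · · · · · ·
    · · · █ · · · · · · ·
    · · · · █ · · · · · ·
    · · · · · █ · · · · ·
    · · · · · · · · · · ·
T1:
  degenerate (2·area = 0) — covers nothing

Result: 10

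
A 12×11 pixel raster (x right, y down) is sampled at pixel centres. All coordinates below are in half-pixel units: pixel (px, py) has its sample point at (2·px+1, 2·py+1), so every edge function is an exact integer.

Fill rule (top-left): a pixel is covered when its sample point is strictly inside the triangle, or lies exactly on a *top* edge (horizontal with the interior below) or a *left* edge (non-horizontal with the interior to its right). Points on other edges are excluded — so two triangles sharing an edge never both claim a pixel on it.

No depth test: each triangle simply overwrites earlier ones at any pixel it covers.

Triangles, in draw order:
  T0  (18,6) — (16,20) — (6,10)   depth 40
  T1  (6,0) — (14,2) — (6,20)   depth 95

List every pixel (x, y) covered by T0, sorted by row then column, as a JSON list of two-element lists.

T0:
  2·area = 160
  edge (18, 6)→(16, 20): d=(-2,14) right/bottom  bias=-1
  edge (16, 20)→(6, 10): d=(-10,-10) top-left  bias=+0
  edge (6, 10)→(18, 6): d=(12,-4) top-left  bias=+0
    (0,2)@(1, 5): e=[240,0,-80] → .  [on edge]
    (10,2)@(21, 5): e=[-40,200,0] → .  [on edge]
    (1,3)@(3, 7): e=[208,0,-48] → .  [on edge]
    (7,3)@(15, 7): e=[40,120,0] → X  [on edge]
    (8,3)@(17, 7): e=[12,140,8] → X
    (9,3)@(19, 7): e=[-16,160,16] → .
    (2,4)@(5, 9): e=[176,0,-16] → .  [on edge]
    (4,4)@(9, 9): e=[120,40,0] → X  [on edge]
    (5,4)@(11, 9): e=[92,60,8] → X
    (6,4)@(13, 9): e=[64,80,16] → X
    (9,4)@(19, 9): e=[-20,140,40] → .
    (1,5)@(3, 11): e=[200,-40,0] → .  [on edge]
    (3,5)@(7, 11): e=[144,0,16] → X  [on edge]
    (4,6)@(9, 13): e=[112,0,48] → X  [on edge]
    (8,6)@(17, 13): e=[0,80,80] → .  [on edge]
    (5,7)@(11, 15): e=[80,0,80] → X  [on edge]
    (6,8)@(13, 17): e=[48,0,112] → X  [on edge]
    (7,9)@(15, 19): e=[16,0,144] → X  [on edge]
    (8,10)@(17, 21): e=[-16,0,176] → .  [on edge]
  covered (23 px):
    . . . . . . . . . . . .
    . . . . . . . . . . . .
    . . . . . . . . . . . .
    . . . . . . . X X . . .
    . . . . X X X X X . . .
    . . . X X X X X X . . .
    . . . . X X X X . . . .
    . . . . . X X X . . . .
    . . . . . . X X . . . .
    . . . . . . . X . . . .
    . . . . . . . . . . . .
T1:
  2·area = 160
  edge (6, 0)→(14, 2): d=(8,2) right/bottom  bias=-1
  edge (14, 2)→(6, 20): d=(-8,18) right/bottom  bias=-1
  edge (6, 20)→(6, 0): d=(0,-20) top-left  bias=+0
    (3,0)@(7, 1): e=[6,134,20] → X
    (4,0)@(9, 1): e=[2,98,60] → X
    (5,0)@(11, 1): e=[-2,62,100] → .
    (3,1)@(7, 3): e=[22,118,20] → X
    (5,1)@(11, 3): e=[14,46,100] → X
    (6,1)@(13, 3): e=[10,10,140] → X
    (7,1)@(15, 3): e=[6,-26,180] → .
    (3,2)@(7, 5): e=[38,102,20] → X
    (6,2)@(13, 5): e=[26,-6,140] → .
    (3,3)@(7, 7): e=[54,86,20] → X
    (6,3)@(13, 7): e=[42,-22,140] → .
    (3,4)@(7, 9): e=[70,70,20] → X
  covered (20 px):
    . . . X X . . . . . . .
    . . . X X X X . . . . .
    . . . X X X . . . . . .
    . . . X X X . . . . . .
    . . . X X . . . . . . .
    . . . X X . . . . . . .
    . . . X X . . . . . . .
    . . . X . . . . . . . .
    . . . X . . . . . . . .
    . . . . . . . . . . . .
    . . . . . . . . . . . .

Result: [[7,3],[8,3],[4,4],[5,4],[6,4],[7,4],[8,4],[3,5],[4,5],[5,5],[6,5],[7,5],[8,5],[4,6],[5,6],[6,6],[7,6],[5,7],[6,7],[7,7],[6,8],[7,8],[7,9]]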